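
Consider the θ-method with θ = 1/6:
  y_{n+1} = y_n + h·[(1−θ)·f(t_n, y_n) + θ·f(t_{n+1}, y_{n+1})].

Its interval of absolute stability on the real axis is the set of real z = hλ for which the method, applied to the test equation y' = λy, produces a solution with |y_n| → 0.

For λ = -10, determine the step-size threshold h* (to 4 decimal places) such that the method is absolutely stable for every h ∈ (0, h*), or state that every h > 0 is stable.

Test eqn y'=λy, z=hλ:
  y_{n+1} = y_n + z·[5/6·y_n + 1/6·y_{n+1}] ⇒ (1 − 1/6z)y_{n+1} = (1 + 5/6z)y_n
  R(z) = (1 + 5/6z)/(1 − 1/6z).

Boundary: |R(x)|=1, x<0.
x=-0.87: |R|=0.2402
R=−1: 1+5/6x = −1+1/6x ⇒ -2/3x=2 ⇒ x=2/(-2/3)=-3.0000
Confirm numerically:
  x=-2.902: |R|=0.95596 <1
  x=-2.686: |R|=0.85540 <1
  x=-1.940: |R|=0.46599 <1
  x=-1.354: |R|=0.10470 <1
  x=-3.500: |R|=1.21053 >1
  x=-3.241: |R|=1.10432 >1
  x=-3.124: |R|=1.05436 >1
Interval (-3.0000, 0).

(-3.0000,0); λ=-10 ⇒ h* = (3)/10 = 0.3000.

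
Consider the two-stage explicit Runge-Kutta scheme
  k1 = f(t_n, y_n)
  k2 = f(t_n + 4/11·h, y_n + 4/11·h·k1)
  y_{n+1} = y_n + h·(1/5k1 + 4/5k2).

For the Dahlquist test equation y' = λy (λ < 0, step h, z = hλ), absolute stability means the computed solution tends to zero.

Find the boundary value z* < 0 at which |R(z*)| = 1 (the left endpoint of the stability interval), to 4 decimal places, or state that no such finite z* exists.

z* = -3.4375.

On y'=λy, z=hλ:
  k1=λy_n ⇒ h·k1=z·y_n;  k2=λ(1+4/11z)y_n ⇒ h·k2=z(1+4/11z)y_n
  y_{n+1}/y_n = 1 + 1/5z + 4/5z(1+4/11z) = 1 + z + 16/55z²
  so R(z) = 1 + z + 16/55z².

Boundary: |R(x)|=1, x<0.
x=-1: |R|=0.2909
R=1: x+16/55x²=0 ⇒ x=−55/16=-3.4375; min R=1−1/(4·16/55)=0.1406>−1
Confirm numerically:
  x=-3.217: |R|=0.79364 <1
  x=-2.316: |R|=0.24439 <1
  x=-2.200: |R|=0.20800 <1
  x=-1.924: |R|=0.15288 <1
  x=-3.622: |R|=1.19440 >1
  x=-3.611: |R|=1.18226 >1
  x=-3.498: |R|=1.06156 >1
Stable set (-3.4375, 0).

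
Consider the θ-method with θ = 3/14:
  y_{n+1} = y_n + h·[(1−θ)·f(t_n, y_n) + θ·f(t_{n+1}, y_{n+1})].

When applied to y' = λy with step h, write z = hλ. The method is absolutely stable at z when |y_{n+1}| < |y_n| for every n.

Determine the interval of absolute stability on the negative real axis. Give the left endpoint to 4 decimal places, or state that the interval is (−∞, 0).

Test eqn y'=λy, z=hλ:
  y_{n+1} = y_n + z·[11/14·y_n + 3/14·y_{n+1}] ⇒ (1 − 3/14z)y_{n+1} = (1 + 11/14z)y_n
  ⇒ R(z) = (1 + 11/14z)/(1 − 3/14z).

Solve |R(x)|<1 on ℝ⁻.
x=-0.85: |R|=0.2810
R=−1: 1+11/14x = −1+3/14x ⇒ -4/7x=2 ⇒ x=2/(-4/7)=-3.5000
Confirm numerically:
  x=-3.414: |R|=0.97162 <1
  x=-3.337: |R|=0.94569 <1
  x=-2.487: |R|=0.62238 <1
  x=-4.083: |R|=1.17768 >1
  x=-4.079: |R|=1.17654 >1
  x=-3.763: |R|=1.08320 >1
Interval (-3.5000, 0).

(-3.5000, 0).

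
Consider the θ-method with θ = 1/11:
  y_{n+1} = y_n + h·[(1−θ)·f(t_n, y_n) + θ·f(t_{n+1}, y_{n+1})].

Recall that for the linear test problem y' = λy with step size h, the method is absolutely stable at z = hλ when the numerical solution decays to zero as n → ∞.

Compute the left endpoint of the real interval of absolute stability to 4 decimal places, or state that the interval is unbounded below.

Set f=λy, z=hλ:
  y_{n+1} = y_n + z·[10/11·y_n + 1/11·y_{n+1}] ⇒ (1 − 1/11z)y_{n+1} = (1 + 10/11z)y_n
  so R(z) = (1 + 10/11z)/(1 − 1/11z).

Boundary: |R(x)|=1, x<0.
x=-0.34: |R|=0.6702
R=−1: 1+10/11x = −1+1/11x ⇒ -9/11x=2 ⇒ x=2/(-9/11)=-2.4444
Confirm numerically:
  x=-1.797: |R|=0.54466 <1
  x=-1.395: |R|=0.23800 <1
  x=-1.361: |R|=0.21115 <1
  x=-1.054: |R|=0.03816 <1
  x=-2.689: |R|=1.16079 >1
  x=-2.667: |R|=1.14656 >1
  x=-2.619: |R|=1.11535 >1
So |R|<1 on (-2.4444, 0).

z* = -2.4444.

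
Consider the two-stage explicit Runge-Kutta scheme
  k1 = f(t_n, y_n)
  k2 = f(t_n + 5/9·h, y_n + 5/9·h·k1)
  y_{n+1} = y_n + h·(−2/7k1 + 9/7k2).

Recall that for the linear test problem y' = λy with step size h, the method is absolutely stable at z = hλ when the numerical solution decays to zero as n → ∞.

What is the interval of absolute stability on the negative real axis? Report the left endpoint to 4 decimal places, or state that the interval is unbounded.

Set f=λy, z=hλ:
  k1=λy_n ⇒ h·k1=z·y_n;  k2=λ(1+5/9z)y_n ⇒ h·k2=z(1+5/9z)y_n
  y_{n+1}/y_n = 1 − 2/7z + 9/7z(1+5/9z) = 1 + z + 5/7z²
  Hence R(z) = 1 + z + 5/7z².

Need |R(x)|<1, x<0.
x=-0.47: |R|=0.6878
R=1: x+5/7x²=0 ⇒ x=−7/5=-1.4000; min R=1−1/(4·5/7)=0.6500>−1
Confirm numerically:
  x=-1.377: |R|=0.97738 <1
  x=-1.158: |R|=0.79983 <1
  x=-0.887: |R|=0.67498 <1
  x=-0.688: |R|=0.65010 <1
  x=-1.864: |R|=1.61778 >1
  x=-1.635: |R|=1.27445 >1
Stable set (-1.4000, 0).

z∈(-1.4000,0).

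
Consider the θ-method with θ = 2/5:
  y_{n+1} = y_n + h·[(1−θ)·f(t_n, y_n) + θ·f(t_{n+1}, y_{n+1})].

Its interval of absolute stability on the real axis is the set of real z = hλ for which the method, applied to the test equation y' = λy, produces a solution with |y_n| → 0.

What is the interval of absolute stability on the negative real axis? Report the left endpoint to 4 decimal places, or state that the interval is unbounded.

Set f=λy, z=hλ:
  y_{n+1} = y_n + z·[3/5·y_n + 2/5·y_{n+1}] ⇒ (1 − 2/5z)y_{n+1} = (1 + 3/5z)y_n
  so R(z) = (1 + 3/5z)/(1 − 2/5z).

Find x<0 with |R(x)|<1.
x=-0.85: |R|=0.3657
R=−1: 1+3/5x = −1+2/5x ⇒ -1/5x=2 ⇒ x=2/(-1/5)=-10.0000
Confirm numerically:
  x=-9.677: |R|=0.98674 <1
  x=-8.624: |R|=0.93815 <1
  x=-6.035: |R|=0.76772 <1
  x=-10.494: |R|=1.01901 >1
  x=-10.233: |R|=1.00915 >1
  x=-10.106: |R|=1.00420 >1
Stable set (-10.0000, 0).

z∈(-10.0000,0).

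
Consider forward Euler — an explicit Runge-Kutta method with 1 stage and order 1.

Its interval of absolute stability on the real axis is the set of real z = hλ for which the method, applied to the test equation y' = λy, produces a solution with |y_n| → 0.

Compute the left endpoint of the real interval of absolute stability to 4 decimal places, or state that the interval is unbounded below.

Test eqn y'=λy, z=hλ:
  order 1, 1-stage ⇒ R(z)=1+z
  (e.g. R(-0.3)=0.70000, |R|=0.70000)

Need |R(x)|<1, x<0.
x=-0.3: |R|=0.7000
|R(-1.55)|=0.5500 |R(-0.78)|=0.2200 |R(-0.76)|=0.2400
Bisect:
  x_lo=-2.8017 |R|=1.8017  x_hi=-0.1571 |R|=0.8429
  mid=-1.47942 |R|=0.47942 →hi
  mid=-2.14058 |R|=1.14058 →lo
  mid=-1.81000 |R|=0.81000 →hi
  mid=-1.97529 |R|=0.97529 →hi
  mid=-2.05793 |R|=1.05793 →lo
  mid=-2.01661 |R|=1.01661 →lo
  mid=-1.99595 |R|=0.99595 →hi
  mid=-2.00628 |R|=1.00628 →lo
  ...
  [-2.00014,-1.99998] ⇒ x*=-2.0000
Interval (-2.0000, 0).

left endpoint -2.0000.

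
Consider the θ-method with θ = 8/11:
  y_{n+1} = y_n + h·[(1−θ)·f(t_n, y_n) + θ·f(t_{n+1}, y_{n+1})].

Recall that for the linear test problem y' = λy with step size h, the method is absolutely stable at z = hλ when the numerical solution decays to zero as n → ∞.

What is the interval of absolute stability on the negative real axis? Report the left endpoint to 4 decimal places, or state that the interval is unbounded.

Test eqn y'=λy, z=hλ:
  y_{n+1} = y_n + z·[3/11·y_n + 8/11·y_{n+1}] ⇒ (1 − 8/11z)y_{n+1} = (1 + 3/11z)y_n
  so R(z) = (1 + 3/11z)/(1 − 8/11z).

Solve |R(x)|<1 on ℝ⁻.
x=-1.63: |R|=0.2542
x=-2: |R|=0.1852
x=-10: |R|=0.2088
x=-100: |R|=0.3564
θ=8/11≥1/2 ⇒ |1+3/11x|<|1−8/11x| ∀x<0 ⇒ unbounded interval.

unbounded; (−∞, 0).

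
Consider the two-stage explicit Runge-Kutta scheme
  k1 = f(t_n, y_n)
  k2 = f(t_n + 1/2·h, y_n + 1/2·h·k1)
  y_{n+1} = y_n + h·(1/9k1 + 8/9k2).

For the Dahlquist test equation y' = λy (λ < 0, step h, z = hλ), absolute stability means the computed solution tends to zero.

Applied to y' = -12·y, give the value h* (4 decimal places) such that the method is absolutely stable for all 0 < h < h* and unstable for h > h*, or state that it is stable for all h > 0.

(-2.2500,0); λ=-12 ⇒ h* = (9/4)/12 = 0.1875.

Test eqn y'=λy, z=hλ:
  k1=λy_n ⇒ h·k1=z·y_n;  k2=λ(1+1/2z)y_n ⇒ h·k2=z(1+1/2z)y_n
  y_{n+1}/y_n = 1 + 1/9z + 8/9z(1+1/2z) = 1 + z + 4/9z²
  so R(z) = 1 + z + 4/9z².

Find x<0 with |R(x)|<1.
x=-1.67: |R|=0.5695
R=1: x+4/9x²=0 ⇒ x=−9/4=-2.2500; min R=1−1/(4·4/9)=0.4375>−1
Confirm numerically:
  x=-2.155: |R|=0.90901 <1
  x=-2.053: |R|=0.82025 <1
  x=-1.438: |R|=0.48104 <1
  x=-1.284: |R|=0.44874 <1
  x=-2.636: |R|=1.45222 >1
  x=-2.633: |R|=1.44820 >1
  x=-2.345: |R|=1.09901 >1
Interval (-2.2500, 0).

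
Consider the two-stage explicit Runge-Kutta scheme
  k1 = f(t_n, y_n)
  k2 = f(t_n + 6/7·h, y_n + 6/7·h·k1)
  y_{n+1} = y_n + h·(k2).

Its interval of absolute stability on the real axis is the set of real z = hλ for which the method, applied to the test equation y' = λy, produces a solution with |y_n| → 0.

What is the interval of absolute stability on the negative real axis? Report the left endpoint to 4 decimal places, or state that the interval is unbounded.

(-1.1667, 0).

Test eqn y'=λy, z=hλ:
  k1=λy_n ⇒ h·k1=z·y_n;  k2=λ(1+6/7z)y_n ⇒ h·k2=z(1+6/7z)y_n
  y_{n+1}/y_n = 1 + z(1+6/7z) = 1 + z + 6/7z²
  ⇒ R(z) = 1 + z + 6/7z².

Solve |R(x)|<1 on ℝ⁻.
x=-0.61: |R|=0.7089
R=1: x+6/7x²=0 ⇒ x=−7/6=-1.1667; min R=1−1/(4·6/7)=0.7083>−1
Confirm numerically:
  x=-0.748: |R|=0.73157 <1
  x=-0.521: |R|=0.71166 <1
  x=-0.515: |R|=0.71234 <1
  x=-1.696: |R|=1.76950 >1
  x=-1.365: |R|=1.23205 >1
  x=-1.207: |R|=1.04173 >1
Stable set (-1.1667, 0).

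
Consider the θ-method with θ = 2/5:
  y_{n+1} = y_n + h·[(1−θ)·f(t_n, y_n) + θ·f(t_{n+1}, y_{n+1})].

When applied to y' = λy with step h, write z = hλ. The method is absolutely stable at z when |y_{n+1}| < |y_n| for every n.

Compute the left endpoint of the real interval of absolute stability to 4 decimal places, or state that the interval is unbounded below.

With y'=λy (z=hλ):
  y_{n+1} = y_n + z·[3/5·y_n + 2/5·y_{n+1}] ⇒ (1 − 2/5z)y_{n+1} = (1 + 3/5z)y_n
  ⇒ R(z) = (1 + 3/5z)/(1 − 2/5z).

Need |R(x)|<1, x<0.
x=-0.83: |R|=0.3769
R=−1: 1+3/5x = −1+2/5x ⇒ -1/5x=2 ⇒ x=2/(-1/5)=-10.0000
Confirm numerically:
  x=-9.941: |R|=0.99763 <1
  x=-7.964: |R|=0.90271 <1
  x=-5.950: |R|=0.76036 <1
  x=-5.348: |R|=0.70362 <1
  x=-10.538: |R|=1.02063 >1
  x=-10.470: |R|=1.01812 >1
  x=-10.173: |R|=1.00683 >1
Interval (-10.0000, 0).

z* = -10.0000.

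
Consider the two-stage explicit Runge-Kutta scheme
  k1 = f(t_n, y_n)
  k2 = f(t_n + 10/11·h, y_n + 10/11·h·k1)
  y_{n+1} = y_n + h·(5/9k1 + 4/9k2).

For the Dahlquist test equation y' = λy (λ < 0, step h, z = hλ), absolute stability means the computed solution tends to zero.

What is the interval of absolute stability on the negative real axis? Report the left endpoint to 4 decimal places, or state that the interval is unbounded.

Set f=λy, z=hλ:
  k1=λy_n ⇒ h·k1=z·y_n;  k2=λ(1+10/11z)y_n ⇒ h·k2=z(1+10/11z)y_n
  y_{n+1}/y_n = 1 + 5/9z + 4/9z(1+10/11z) = 1 + z + 40/99z²
  ⇒ R(z) = 1 + z + 40/99z².

Find x<0 with |R(x)|<1.
x=-1.55: |R|=0.4207
R=1: x+40/99x²=0 ⇒ x=−99/40=-2.4750; min R=1−1/(4·40/99)=0.3812>−1
Confirm numerically:
  x=-2.385: |R|=0.91327 <1
  x=-2.150: |R|=0.71768 <1
  x=-1.827: |R|=0.52166 <1
  x=-1.601: |R|=0.43464 <1
  x=-3.017: |R|=1.66069 >1
  x=-2.891: |R|=1.48592 >1
Stable set (-2.4750, 0).

(-2.4750, 0).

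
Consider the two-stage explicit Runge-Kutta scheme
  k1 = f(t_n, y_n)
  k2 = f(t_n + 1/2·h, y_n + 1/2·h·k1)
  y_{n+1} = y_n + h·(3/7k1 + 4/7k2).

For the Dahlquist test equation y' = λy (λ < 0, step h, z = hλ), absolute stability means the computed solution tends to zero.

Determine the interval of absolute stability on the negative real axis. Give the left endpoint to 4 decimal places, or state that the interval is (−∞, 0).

Set f=λy, z=hλ:
  k1=λy_n ⇒ h·k1=z·y_n;  k2=λ(1+1/2z)y_n ⇒ h·k2=z(1+1/2z)y_n
  y_{n+1}/y_n = 1 + 3/7z + 4/7z(1+1/2z) = 1 + z + 2/7z²
  ⇒ R(z) = 1 + z + 2/7z².

Solve |R(x)|<1 on ℝ⁻.
x=-0.97: |R|=0.2988
R=1: x+2/7x²=0 ⇒ x=−7/2=-3.5000; min R=1−1/(4·2/7)=0.1250>−1
Confirm numerically:
  x=-2.565: |R|=0.31478 <1
  x=-1.758: |R|=0.12502 <1
  x=-1.709: |R|=0.12548 <1
  x=-1.627: |R|=0.12932 <1
  x=-3.818: |R|=1.34689 >1
  x=-3.661: |R|=1.16841 >1
Interval (-3.5000, 0).

(-3.5000, 0).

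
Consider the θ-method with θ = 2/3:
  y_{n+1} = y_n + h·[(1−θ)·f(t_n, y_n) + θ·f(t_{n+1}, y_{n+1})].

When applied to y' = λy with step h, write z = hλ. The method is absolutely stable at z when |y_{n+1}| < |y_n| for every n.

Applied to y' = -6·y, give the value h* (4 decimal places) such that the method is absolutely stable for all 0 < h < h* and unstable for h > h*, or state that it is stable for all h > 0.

With y'=λy (z=hλ):
  y_{n+1} = y_n + z·[1/3·y_n + 2/3·y_{n+1}] ⇒ (1 − 2/3z)y_{n+1} = (1 + 1/3z)y_n
  R(z) = (1 + 1/3z)/(1 − 2/3z).

Find x<0 with |R(x)|<1.
x=-1.65: |R|=0.2143
x=-2: |R|=0.1429
x=-10: |R|=0.3043
x=-100: |R|=0.4778
θ=2/3≥1/2 ⇒ |1+1/3x|<|1−2/3x| ∀x<0 ⇒ unbounded interval.

interval (−∞, 0). Any h>0 works for λ=-6.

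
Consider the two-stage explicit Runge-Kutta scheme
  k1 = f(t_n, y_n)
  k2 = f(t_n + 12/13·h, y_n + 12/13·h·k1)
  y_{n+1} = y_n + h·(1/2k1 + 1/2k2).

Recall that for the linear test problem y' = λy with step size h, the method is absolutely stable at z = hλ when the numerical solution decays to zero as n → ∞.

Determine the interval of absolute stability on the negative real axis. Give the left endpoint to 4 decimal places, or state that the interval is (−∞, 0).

With y'=λy (z=hλ):
  k1=λy_n ⇒ h·k1=z·y_n;  k2=λ(1+12/13z)y_n ⇒ h·k2=z(1+12/13z)y_n
  y_{n+1}/y_n = 1 + 1/2z + 1/2z(1+12/13z) = 1 + z + 6/13z²
  ⇒ R(z) = 1 + z + 6/13z².

Need |R(x)|<1, x<0.
x=-0.9: |R|=0.4738
R=1: x+6/13x²=0 ⇒ x=−13/6=-2.1667; min R=1−1/(4·6/13)=0.4583>−1
Confirm numerically:
  x=-1.476: |R|=0.52950 <1
  x=-1.356: |R|=0.49265 <1
  x=-1.249: |R|=0.47100 <1
  x=-0.891: |R|=0.47541 <1
  x=-2.547: |R|=1.44710 >1
  x=-2.244: |R|=1.08009 >1
So |R|<1 on (-2.1667, 0).

z∈(-2.1667,0).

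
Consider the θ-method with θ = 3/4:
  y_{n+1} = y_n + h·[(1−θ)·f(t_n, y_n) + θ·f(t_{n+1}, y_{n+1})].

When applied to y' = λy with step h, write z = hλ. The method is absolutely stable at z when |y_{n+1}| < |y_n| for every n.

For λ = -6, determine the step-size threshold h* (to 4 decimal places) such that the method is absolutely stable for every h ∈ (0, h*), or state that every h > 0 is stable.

unbounded; (−∞, 0). Any h>0 works for λ=-6.

Test eqn y'=λy, z=hλ:
  y_{n+1} = y_n + z·[1/4·y_n + 3/4·y_{n+1}] ⇒ (1 − 3/4z)y_{n+1} = (1 + 1/4z)y_n
  ⇒ R(z) = (1 + 1/4z)/(1 − 3/4z).

Solve |R(x)|<1 on ℝ⁻.
x=-0.51: |R|=0.6311
x=-2: |R|=0.2000
x=-10: |R|=0.1765
x=-100: |R|=0.3158
θ=3/4≥1/2 ⇒ |1+1/4x|<|1−3/4x| ∀x<0 ⇒ stable on all of ℝ⁻.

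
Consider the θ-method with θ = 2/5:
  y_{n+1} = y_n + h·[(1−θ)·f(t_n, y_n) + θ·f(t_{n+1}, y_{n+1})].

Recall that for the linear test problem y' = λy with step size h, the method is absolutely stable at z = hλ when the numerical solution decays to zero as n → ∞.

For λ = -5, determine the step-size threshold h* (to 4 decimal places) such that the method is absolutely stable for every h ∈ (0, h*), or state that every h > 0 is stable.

Set f=λy, z=hλ:
  y_{n+1} = y_n + z·[3/5·y_n + 2/5·y_{n+1}] ⇒ (1 − 2/5z)y_{n+1} = (1 + 3/5z)y_n
  so R(z) = (1 + 3/5z)/(1 − 2/5z).

Boundary: |R(x)|=1, x<0.
x=-0.9: |R|=0.3382
R=−1: 1+3/5x = −1+2/5x ⇒ -1/5x=2 ⇒ x=2/(-1/5)=-10.0000
Confirm numerically:
  x=-8.685: |R|=0.94122 <1
  x=-6.419: |R|=0.79925 <1
  x=-4.721: |R|=0.63447 <1
  x=-10.403: |R|=1.01562 >1
  x=-10.228: |R|=1.00896 >1
  x=-10.064: |R|=1.00255 >1
Stable set (-10.0000, 0).

(-10.0000,0); λ=-5 ⇒ h* = (10)/5 = 2.0000.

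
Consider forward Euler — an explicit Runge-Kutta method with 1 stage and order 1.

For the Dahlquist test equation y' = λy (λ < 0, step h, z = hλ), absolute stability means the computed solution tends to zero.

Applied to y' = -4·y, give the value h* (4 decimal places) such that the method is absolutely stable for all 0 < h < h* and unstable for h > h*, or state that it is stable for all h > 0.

Set f=λy, z=hλ:
  order 1, 1-stage ⇒ R(z)=1+z
  (e.g. R(-0.4)=0.60000, |R|=0.60000)

Boundary: |R(x)|=1, x<0.
x=-0.4: |R|=0.6000
|R(-2.16)|=1.1600 |R(-2.03)|=1.0300 |R(-1.84)|=0.8400
Bisect:
  x_lo=-2.5700 |R|=1.5700  x_hi=-0.3436 |R|=0.6564
  mid=-1.45680 |R|=0.45680 →hi
  mid=-2.01340 |R|=1.01340 →lo
  mid=-1.73510 |R|=0.73510 →hi
  mid=-1.87425 |R|=0.87425 →hi
  mid=-1.94383 |R|=0.94383 →hi
  mid=-1.97861 |R|=0.97861 →hi
  mid=-1.99601 |R|=0.99601 →hi
  ...
  [-2.00008,-1.99995] ⇒ x*=-2.0000
So |R|<1 on (-2.0000, 0).

(-2.0000,0); λ=-4 ⇒ h* = 0.5000.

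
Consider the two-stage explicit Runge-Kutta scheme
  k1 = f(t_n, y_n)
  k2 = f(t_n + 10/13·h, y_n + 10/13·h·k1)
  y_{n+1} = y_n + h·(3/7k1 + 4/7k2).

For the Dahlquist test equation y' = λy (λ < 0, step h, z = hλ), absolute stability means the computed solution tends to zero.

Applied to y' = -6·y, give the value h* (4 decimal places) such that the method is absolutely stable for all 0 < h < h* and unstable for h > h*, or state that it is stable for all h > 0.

Test eqn y'=λy, z=hλ:
  k1=λy_n ⇒ h·k1=z·y_n;  k2=λ(1+10/13z)y_n ⇒ h·k2=z(1+10/13z)y_n
  y_{n+1}/y_n = 1 + 3/7z + 4/7z(1+10/13z) = 1 + z + 40/91z²
  R(z) = 1 + z + 40/91z².

Boundary: |R(x)|=1, x<0.
x=-0.55: |R|=0.5830
R=1: x+40/91x²=0 ⇒ x=−91/40=-2.2750; min R=1−1/(4·40/91)=0.4313>−1
Confirm numerically:
  x=-1.649: |R|=0.54625 <1
  x=-1.535: |R|=0.50070 <1
  x=-1.206: |R|=0.43331 <1
  x=-1.074: |R|=0.43302 <1
  x=-2.530: |R|=1.28358 >1
  x=-2.496: |R|=1.24247 >1
So |R|<1 on (-2.2750, 0).

(-2.2750,0); λ=-6 ⇒ h* = (91/40)/6 = 0.3792.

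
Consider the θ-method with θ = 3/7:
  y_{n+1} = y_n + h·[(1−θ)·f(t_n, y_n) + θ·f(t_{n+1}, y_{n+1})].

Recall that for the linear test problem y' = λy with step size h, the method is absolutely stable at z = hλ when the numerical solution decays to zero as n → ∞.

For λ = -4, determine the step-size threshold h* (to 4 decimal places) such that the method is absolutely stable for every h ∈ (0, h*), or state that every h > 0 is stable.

Test eqn y'=λy, z=hλ:
  y_{n+1} = y_n + z·[4/7·y_n + 3/7·y_{n+1}] ⇒ (1 − 3/7z)y_{n+1} = (1 + 4/7z)y_n
  Hence R(z) = (1 + 4/7z)/(1 − 3/7z).

Solve |R(x)|<1 on ℝ⁻.
x=-1.64: |R|=0.0369
R=−1: 1+4/7x = −1+3/7x ⇒ -1/7x=2 ⇒ x=2/(-1/7)=-14.0000
Confirm numerically:
  x=-12.925: |R|=0.97652 <1
  x=-12.602: |R|=0.96880 <1
  x=-11.430: |R|=0.93776 <1
  x=-8.216: |R|=0.81724 <1
  x=-14.397: |R|=1.00791 >1
  x=-14.305: |R|=1.00611 >1
  x=-14.048: |R|=1.00098 >1
Interval (-14.0000, 0).

(-14.0000,0); λ=-4 ⇒ h* = (14)/4 = 3.5000.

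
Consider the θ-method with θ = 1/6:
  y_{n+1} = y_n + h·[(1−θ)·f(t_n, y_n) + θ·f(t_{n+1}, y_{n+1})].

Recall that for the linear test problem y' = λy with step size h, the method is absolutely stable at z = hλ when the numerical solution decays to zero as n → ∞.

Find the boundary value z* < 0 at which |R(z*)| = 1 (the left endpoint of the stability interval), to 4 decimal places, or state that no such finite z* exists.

Test eqn y'=λy, z=hλ:
  y_{n+1} = y_n + z·[5/6·y_n + 1/6·y_{n+1}] ⇒ (1 − 1/6z)y_{n+1} = (1 + 5/6z)y_n
  R(z) = (1 + 5/6z)/(1 − 1/6z).

Need |R(x)|<1, x<0.
x=-1.18: |R|=0.0139
R=−1: 1+5/6x = −1+1/6x ⇒ -2/3x=2 ⇒ x=2/(-2/3)=-3.0000
Confirm numerically:
  x=-2.801: |R|=0.90956 <1
  x=-2.759: |R|=0.88994 <1
  x=-2.666: |R|=0.84583 <1
  x=-1.804: |R|=0.38698 <1
  x=-3.522: |R|=1.21928 >1
  x=-3.126: |R|=1.05523 >1
  x=-3.097: |R|=1.04265 >1
Stable set (-3.0000, 0).

left endpoint -3.0000.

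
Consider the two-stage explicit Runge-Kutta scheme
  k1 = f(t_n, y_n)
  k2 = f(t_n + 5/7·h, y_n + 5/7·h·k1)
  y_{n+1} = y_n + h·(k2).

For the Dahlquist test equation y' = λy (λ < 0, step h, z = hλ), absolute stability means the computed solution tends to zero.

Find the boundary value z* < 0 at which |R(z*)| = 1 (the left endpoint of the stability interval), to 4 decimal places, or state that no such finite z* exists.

With y'=λy (z=hλ):
  k1=λy_n ⇒ h·k1=z·y_n;  k2=λ(1+5/7z)y_n ⇒ h·k2=z(1+5/7z)y_n
  y_{n+1}/y_n = 1 + z(1+5/7z) = 1 + z + 5/7z²
  ⇒ R(z) = 1 + z + 5/7z².

Need |R(x)|<1, x<0.
x=-1.19: |R|=0.8215
R=1: x+5/7x²=0 ⇒ x=−7/5=-1.4000; min R=1−1/(4·5/7)=0.6500>−1
Confirm numerically:
  x=-1.356: |R|=0.95738 <1
  x=-1.242: |R|=0.85983 <1
  x=-0.926: |R|=0.68648 <1
  x=-1.953: |R|=1.77144 >1
  x=-1.495: |R|=1.10145 >1
Interval (-1.4000, 0).

left endpoint -1.4000.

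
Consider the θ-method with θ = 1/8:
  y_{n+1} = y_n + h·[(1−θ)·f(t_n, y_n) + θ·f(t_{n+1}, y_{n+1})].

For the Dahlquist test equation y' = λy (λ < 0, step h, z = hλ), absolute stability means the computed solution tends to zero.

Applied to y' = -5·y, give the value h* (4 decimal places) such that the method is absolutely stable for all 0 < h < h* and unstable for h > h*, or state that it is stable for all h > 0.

Test eqn y'=λy, z=hλ:
  y_{n+1} = y_n + z·[7/8·y_n + 1/8·y_{n+1}] ⇒ (1 − 1/8z)y_{n+1} = (1 + 7/8z)y_n
  so R(z) = (1 + 7/8z)/(1 − 1/8z).

Boundary: |R(x)|=1, x<0.
x=-1.52: |R|=0.2773
R=−1: 1+7/8x = −1+1/8x ⇒ -3/4x=2 ⇒ x=2/(-3/4)=-2.6667
Confirm numerically:
  x=-2.621: |R|=0.97420 <1
  x=-2.130: |R|=0.68213 <1
  x=-2.023: |R|=0.61469 <1
  x=-1.820: |R|=0.48269 <1
  x=-3.228: |R|=1.29996 >1
  x=-2.975: |R|=1.16856 >1
  x=-2.719: |R|=1.02929 >1
Interval (-2.6667, 0).

(-2.6667,0); λ=-5 ⇒ h* = (8/3)/5 = 0.5333.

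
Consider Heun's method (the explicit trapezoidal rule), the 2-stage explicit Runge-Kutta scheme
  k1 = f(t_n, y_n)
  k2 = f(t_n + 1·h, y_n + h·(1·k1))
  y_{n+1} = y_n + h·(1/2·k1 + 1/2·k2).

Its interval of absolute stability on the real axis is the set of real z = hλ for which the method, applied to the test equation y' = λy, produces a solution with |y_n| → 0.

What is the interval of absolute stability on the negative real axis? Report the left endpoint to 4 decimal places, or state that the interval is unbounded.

On y'=λy, z=hλ:
  order 2, 2-stage ⇒ R(z)=1+z+z^2/2
  (e.g. R(-0.32)=0.73120, |R|=0.73120)

Need |R(x)|<1, x<0.
x=-0.32: |R|=0.7312
|R(-1.27)|=0.5364 |R(-1.12)|=0.5072 |R(-0.8)|=0.5200
Bisect:
  x_lo=-2.4997 |R|=1.6245  x_hi=-0.0540 |R|=0.9474
  mid=-1.27684 |R|=0.53832 →hi
  mid=-1.88824 |R|=0.89449 →hi
  mid=-2.19395 |R|=1.21276 →lo
  mid=-2.04110 |R|=1.04194 →lo
  mid=-1.96467 |R|=0.96529 →hi
  mid=-2.00288 |R|=1.00289 →lo
  mid=-1.98378 |R|=0.98391 →hi
  mid=-1.99333 |R|=0.99335 →hi
  mid=-1.99811 |R|=0.99811 →hi
  mid=-2.00049 |R|=1.00049 →lo
  ...
  [-2.00005,-1.99990] ⇒ x*=-2.0000
So |R|<1 on (-2.0000, 0).

z∈(-2.0000,0).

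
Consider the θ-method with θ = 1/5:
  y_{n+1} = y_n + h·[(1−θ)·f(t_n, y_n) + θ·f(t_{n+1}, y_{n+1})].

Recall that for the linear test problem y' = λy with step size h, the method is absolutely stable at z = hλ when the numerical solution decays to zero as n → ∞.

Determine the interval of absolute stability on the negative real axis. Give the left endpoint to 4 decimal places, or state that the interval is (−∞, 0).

Test eqn y'=λy, z=hλ:
  y_{n+1} = y_n + z·[4/5·y_n + 1/5·y_{n+1}] ⇒ (1 − 1/5z)y_{n+1} = (1 + 4/5z)y_n
  Hence R(z) = (1 + 4/5z)/(1 − 1/5z).

Find x<0 with |R(x)|<1.
x=-0.5: |R|=0.5455
R=−1: 1+4/5x = −1+1/5x ⇒ -3/5x=2 ⇒ x=2/(-3/5)=-3.3333
Confirm numerically:
  x=-2.820: |R|=0.80307 <1
  x=-2.683: |R|=0.74606 <1
  x=-2.424: |R|=0.63254 <1
  x=-1.774: |R|=0.30942 <1
  x=-3.714: |R|=1.13105 >1
  x=-3.629: |R|=1.10279 >1
Interval (-3.3333, 0).

z∈(-3.3333,0).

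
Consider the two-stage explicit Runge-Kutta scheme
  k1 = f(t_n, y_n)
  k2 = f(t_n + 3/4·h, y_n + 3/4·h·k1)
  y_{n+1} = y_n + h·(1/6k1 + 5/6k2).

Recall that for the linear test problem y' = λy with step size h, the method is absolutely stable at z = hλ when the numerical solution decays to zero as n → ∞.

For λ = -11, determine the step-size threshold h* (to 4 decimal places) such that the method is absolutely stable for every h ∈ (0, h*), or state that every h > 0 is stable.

(-1.6000,0); λ=-11 ⇒ h* = (8/5)/11 = 0.1455.

Set f=λy, z=hλ:
  k1=λy_n ⇒ h·k1=z·y_n;  k2=λ(1+3/4z)y_n ⇒ h·k2=z(1+3/4z)y_n
  y_{n+1}/y_n = 1 + 1/6z + 5/6z(1+3/4z) = 1 + z + 5/8z²
  Hence R(z) = 1 + z + 5/8z².

Need |R(x)|<1, x<0.
x=-1.74: |R|=1.1522
R=1: x+5/8x²=0 ⇒ x=−8/5=-1.6000; min R=1−1/(4·5/8)=0.6000>−1
Confirm numerically:
  x=-1.571: |R|=0.97153 <1
  x=-1.105: |R|=0.65814 <1
  x=-1.079: |R|=0.64865 <1
  x=-1.022: |R|=0.63080 <1
  x=-2.097: |R|=1.65138 >1
  x=-1.923: |R|=1.38821 >1
  x=-1.914: |R|=1.37562 >1
So |R|<1 on (-1.6000, 0).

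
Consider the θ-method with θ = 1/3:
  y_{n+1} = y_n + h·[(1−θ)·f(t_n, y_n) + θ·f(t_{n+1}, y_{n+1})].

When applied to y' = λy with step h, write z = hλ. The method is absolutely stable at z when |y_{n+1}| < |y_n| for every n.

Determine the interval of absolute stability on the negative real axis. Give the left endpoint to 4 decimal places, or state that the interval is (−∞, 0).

z∈(-6.0000,0).

On y'=λy, z=hλ:
  y_{n+1} = y_n + z·[2/3·y_n + 1/3·y_{n+1}] ⇒ (1 − 1/3z)y_{n+1} = (1 + 2/3z)y_n
  so R(z) = (1 + 2/3z)/(1 − 1/3z).

Need |R(x)|<1, x<0.
x=-0.4: |R|=0.6471
R=−1: 1+2/3x = −1+1/3x ⇒ -1/3x=2 ⇒ x=2/(-1/3)=-6.0000
Confirm numerically:
  x=-5.747: |R|=0.97108 <1
  x=-4.845: |R|=0.85277 <1
  x=-2.946: |R|=0.48638 <1
  x=-6.336: |R|=1.03599 >1
  x=-6.238: |R|=1.02576 >1
  x=-6.107: |R|=1.01175 >1
Stable set (-6.0000, 0).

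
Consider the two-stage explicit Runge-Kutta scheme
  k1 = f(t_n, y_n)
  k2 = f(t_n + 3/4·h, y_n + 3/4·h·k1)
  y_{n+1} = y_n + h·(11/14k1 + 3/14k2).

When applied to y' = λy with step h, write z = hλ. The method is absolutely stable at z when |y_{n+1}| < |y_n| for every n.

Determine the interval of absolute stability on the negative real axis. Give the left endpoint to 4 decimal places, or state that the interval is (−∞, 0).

On y'=λy, z=hλ:
  k1=λy_n ⇒ h·k1=z·y_n;  k2=λ(1+3/4z)y_n ⇒ h·k2=z(1+3/4z)y_n
  y_{n+1}/y_n = 1 + 11/14z + 3/14z(1+3/4z) = 1 + z + 9/56z²
  Hence R(z) = 1 + z + 9/56z².

Boundary: |R(x)|=1, x<0.
x=-1.33: |R|=0.0457
R=1: x+9/56x²=0 ⇒ x=−56/9=-6.2222; min R=1−1/(4·9/56)=-0.5556>−1
Confirm numerically:
  x=-5.860: |R|=0.65886 <1
  x=-3.292: |R|=0.55030 <1
  x=-3.015: |R|=0.55407 <1
  x=-2.725: |R|=0.53160 <1
  x=-6.748: |R|=1.57021 >1
  x=-6.660: |R|=1.46858 >1
  x=-6.334: |R|=1.11379 >1
So |R|<1 on (-6.2222, 0).

z∈(-6.2222,0).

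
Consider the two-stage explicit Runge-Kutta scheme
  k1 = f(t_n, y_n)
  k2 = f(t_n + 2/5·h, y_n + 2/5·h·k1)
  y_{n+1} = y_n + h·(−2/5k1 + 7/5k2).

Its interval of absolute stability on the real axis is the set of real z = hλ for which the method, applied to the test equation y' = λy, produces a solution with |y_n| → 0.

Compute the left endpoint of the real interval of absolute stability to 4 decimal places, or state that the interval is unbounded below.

left endpoint -1.7857.

On y'=λy, z=hλ:
  k1=λy_n ⇒ h·k1=z·y_n;  k2=λ(1+2/5z)y_n ⇒ h·k2=z(1+2/5z)y_n
  y_{n+1}/y_n = 1 − 2/5z + 7/5z(1+2/5z) = 1 + z + 14/25z²
  so R(z) = 1 + z + 14/25z².

Solve |R(x)|<1 on ℝ⁻.
x=-1.59: |R|=0.8257
R=1: x+14/25x²=0 ⇒ x=−25/14=-1.7857; min R=1−1/(4·14/25)=0.5536>−1
Confirm numerically:
  x=-1.735: |R|=0.95073 <1
  x=-1.116: |R|=0.58146 <1
  x=-1.026: |R|=0.56350 <1
  x=-0.832: |R|=0.55565 <1
  x=-2.327: |R|=1.70536 >1
  x=-2.324: |R|=1.70055 >1
Interval (-1.7857, 0).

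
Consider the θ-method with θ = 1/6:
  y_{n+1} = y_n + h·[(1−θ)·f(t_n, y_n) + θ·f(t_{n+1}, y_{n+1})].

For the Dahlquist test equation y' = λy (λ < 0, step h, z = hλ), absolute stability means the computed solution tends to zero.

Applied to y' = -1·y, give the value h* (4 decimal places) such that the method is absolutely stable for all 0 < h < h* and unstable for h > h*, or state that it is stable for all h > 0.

(-3.0000,0); λ=-1 ⇒ h* = (3)/1 = 3.0000.

Test eqn y'=λy, z=hλ:
  y_{n+1} = y_n + z·[5/6·y_n + 1/6·y_{n+1}] ⇒ (1 − 1/6z)y_{n+1} = (1 + 5/6z)y_n
  ⇒ R(z) = (1 + 5/6z)/(1 − 1/6z).

Need |R(x)|<1, x<0.
x=-1.17: |R|=0.0209
R=−1: 1+5/6x = −1+1/6x ⇒ -2/3x=2 ⇒ x=2/(-2/3)=-3.0000
Confirm numerically:
  x=-2.317: |R|=0.67152 <1
  x=-2.157: |R|=0.58661 <1
  x=-2.111: |R|=0.56158 <1
  x=-2.077: |R|=0.54290 <1
  x=-3.152: |R|=1.06643 >1
  x=-3.117: |R|=1.05133 >1
  x=-3.029: |R|=1.01285 >1
So |R|<1 on (-3.0000, 0).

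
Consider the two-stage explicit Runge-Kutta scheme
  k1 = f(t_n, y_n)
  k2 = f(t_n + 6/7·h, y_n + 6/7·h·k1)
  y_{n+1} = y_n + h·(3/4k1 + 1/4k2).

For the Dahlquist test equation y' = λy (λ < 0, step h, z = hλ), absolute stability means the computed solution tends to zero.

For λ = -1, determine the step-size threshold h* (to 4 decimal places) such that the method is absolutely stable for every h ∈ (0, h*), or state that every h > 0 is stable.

(-4.6667,0); λ=-1 ⇒ h* = (14/3)/1 = 4.6667.

On y'=λy, z=hλ:
  k1=λy_n ⇒ h·k1=z·y_n;  k2=λ(1+6/7z)y_n ⇒ h·k2=z(1+6/7z)y_n
  y_{n+1}/y_n = 1 + 3/4z + 1/4z(1+6/7z) = 1 + z + 3/14z²
  Hence R(z) = 1 + z + 3/14z².

Solve |R(x)|<1 on ℝ⁻.
x=-0.96: |R|=0.2375
R=1: x+3/14x²=0 ⇒ x=−14/3=-4.6667; min R=1−1/(4·3/14)=-0.1667>−1
Confirm numerically:
  x=-4.532: |R|=0.86922 <1
  x=-3.132: |R|=0.02998 <1
  x=-2.059: |R|=0.15054 <1
  x=-5.096: |R|=1.46883 >1
  x=-5.071: |R|=1.43937 >1
Interval (-4.6667, 0).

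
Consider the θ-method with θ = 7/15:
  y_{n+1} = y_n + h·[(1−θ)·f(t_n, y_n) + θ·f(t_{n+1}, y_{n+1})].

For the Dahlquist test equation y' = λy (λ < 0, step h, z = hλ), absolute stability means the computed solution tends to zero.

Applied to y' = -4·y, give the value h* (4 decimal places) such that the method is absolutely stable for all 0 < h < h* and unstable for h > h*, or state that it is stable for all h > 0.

(-30.0000,0); λ=-4 ⇒ h* = (30)/4 = 7.5000.

Set f=λy, z=hλ:
  y_{n+1} = y_n + z·[8/15·y_n + 7/15·y_{n+1}] ⇒ (1 − 7/15z)y_{n+1} = (1 + 8/15z)y_n
  Hence R(z) = (1 + 8/15z)/(1 − 7/15z).

Solve |R(x)|<1 on ℝ⁻.
x=-1.26: |R|=0.2065
R=−1: 1+8/15x = −1+7/15x ⇒ -1/15x=2 ⇒ x=2/(-1/15)=-30.0000
Confirm numerically:
  x=-26.804: |R|=0.98423 <1
  x=-22.047: |R|=0.95303 <1
  x=-19.014: |R|=0.92582 <1
  x=-30.397: |R|=1.00174 >1
  x=-30.133: |R|=1.00059 >1
  x=-30.100: |R|=1.00044 >1
Interval (-30.0000, 0).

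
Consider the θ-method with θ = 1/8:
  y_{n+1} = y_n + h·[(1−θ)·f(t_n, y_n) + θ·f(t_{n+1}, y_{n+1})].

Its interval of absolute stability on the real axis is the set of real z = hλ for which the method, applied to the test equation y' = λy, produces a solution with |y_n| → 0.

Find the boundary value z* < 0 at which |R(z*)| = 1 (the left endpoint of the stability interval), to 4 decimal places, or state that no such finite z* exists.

left endpoint -2.6667.

Set f=λy, z=hλ:
  y_{n+1} = y_n + z·[7/8·y_n + 1/8·y_{n+1}] ⇒ (1 − 1/8z)y_{n+1} = (1 + 7/8z)y_n
  Hence R(z) = (1 + 7/8z)/(1 − 1/8z).

Solve |R(x)|<1 on ℝ⁻.
x=-0.37: |R|=0.6464
R=−1: 1+7/8x = −1+1/8x ⇒ -3/4x=2 ⇒ x=2/(-3/4)=-2.6667
Confirm numerically:
  x=-1.986: |R|=0.59103 <1
  x=-1.261: |R|=0.08930 <1
  x=-1.146: |R|=0.00241 <1
  x=-3.147: |R|=1.25854 >1
  x=-2.696: |R|=1.01645 >1
Stable set (-2.6667, 0).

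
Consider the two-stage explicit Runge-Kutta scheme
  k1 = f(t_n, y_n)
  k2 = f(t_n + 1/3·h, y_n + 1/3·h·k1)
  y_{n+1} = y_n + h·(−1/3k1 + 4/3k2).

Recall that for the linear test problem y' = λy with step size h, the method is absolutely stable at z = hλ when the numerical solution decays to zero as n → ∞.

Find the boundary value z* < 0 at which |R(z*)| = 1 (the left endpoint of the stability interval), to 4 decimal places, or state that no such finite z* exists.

z* = -2.2500.

On y'=λy, z=hλ:
  k1=λy_n ⇒ h·k1=z·y_n;  k2=λ(1+1/3z)y_n ⇒ h·k2=z(1+1/3z)y_n
  y_{n+1}/y_n = 1 − 1/3z + 4/3z(1+1/3z) = 1 + z + 4/9z²
  Hence R(z) = 1 + z + 4/9z².

Find x<0 with |R(x)|<1.
x=-0.44: |R|=0.6460
R=1: x+4/9x²=0 ⇒ x=−9/4=-2.2500; min R=1−1/(4·4/9)=0.4375>−1
Confirm numerically:
  x=-2.180: |R|=0.93218 <1
  x=-1.415: |R|=0.47488 <1
  x=-1.213: |R|=0.44094 <1
  x=-2.831: |R|=1.73103 >1
  x=-2.382: |R|=1.13974 >1
  x=-2.324: |R|=1.07643 >1
Interval (-2.2500, 0).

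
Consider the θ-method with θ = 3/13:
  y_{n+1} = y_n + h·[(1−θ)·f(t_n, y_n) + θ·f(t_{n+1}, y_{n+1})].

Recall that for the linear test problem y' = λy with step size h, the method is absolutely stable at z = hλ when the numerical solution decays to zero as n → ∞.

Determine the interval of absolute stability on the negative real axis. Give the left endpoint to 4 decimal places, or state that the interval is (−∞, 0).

On y'=λy, z=hλ:
  y_{n+1} = y_n + z·[10/13·y_n + 3/13·y_{n+1}] ⇒ (1 − 3/13z)y_{n+1} = (1 + 10/13z)y_n
  Hence R(z) = (1 + 10/13z)/(1 − 3/13z).

Boundary: |R(x)|=1, x<0.
x=-0.56: |R|=0.5041
R=−1: 1+10/13x = −1+3/13x ⇒ -7/13x=2 ⇒ x=2/(-7/13)=-3.7143
Confirm numerically:
  x=-2.420: |R|=0.55281 <1
  x=-2.144: |R|=0.43434 <1
  x=-2.042: |R|=0.38795 <1
  x=-3.872: |R|=1.04485 >1
  x=-3.824: |R|=1.03138 >1
Stable set (-3.7143, 0).

(-3.7143, 0).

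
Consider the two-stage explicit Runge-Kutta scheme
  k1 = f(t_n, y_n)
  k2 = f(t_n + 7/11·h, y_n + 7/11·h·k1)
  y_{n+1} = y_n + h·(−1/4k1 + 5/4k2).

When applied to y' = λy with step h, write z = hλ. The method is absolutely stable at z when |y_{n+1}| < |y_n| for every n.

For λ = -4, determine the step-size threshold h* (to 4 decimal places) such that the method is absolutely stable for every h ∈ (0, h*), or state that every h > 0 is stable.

(-1.2571,0); λ=-4 ⇒ h* = (44/35)/4 = 0.3143.

With y'=λy (z=hλ):
  k1=λy_n ⇒ h·k1=z·y_n;  k2=λ(1+7/11z)y_n ⇒ h·k2=z(1+7/11z)y_n
  y_{n+1}/y_n = 1 − 1/4z + 5/4z(1+7/11z) = 1 + z + 35/44z²
  ⇒ R(z) = 1 + z + 35/44z².

Need |R(x)|<1, x<0.
x=-1.51: |R|=1.3037
R=1: x+35/44x²=0 ⇒ x=−44/35=-1.2571; min R=1−1/(4·35/44)=0.6857>−1
Confirm numerically:
  x=-1.111: |R|=0.87085 <1
  x=-0.934: |R|=0.75992 <1
  x=-0.787: |R|=0.70568 <1
  x=-1.708: |R|=1.61255 >1
  x=-1.616: |R|=1.46129 >1
  x=-1.472: |R|=1.25158 >1
So |R|<1 on (-1.2571, 0).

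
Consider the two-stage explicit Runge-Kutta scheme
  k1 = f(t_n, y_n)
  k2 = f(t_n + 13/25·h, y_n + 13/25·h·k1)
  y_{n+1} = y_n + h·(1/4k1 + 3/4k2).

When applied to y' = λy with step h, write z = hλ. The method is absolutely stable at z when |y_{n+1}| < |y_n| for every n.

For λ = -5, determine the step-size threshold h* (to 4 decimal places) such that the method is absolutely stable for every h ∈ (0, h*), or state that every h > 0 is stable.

Test eqn y'=λy, z=hλ:
  k1=λy_n ⇒ h·k1=z·y_n;  k2=λ(1+13/25z)y_n ⇒ h·k2=z(1+13/25z)y_n
  y_{n+1}/y_n = 1 + 1/4z + 3/4z(1+13/25z) = 1 + z + 39/100z²
  R(z) = 1 + z + 39/100z².

Find x<0 with |R(x)|<1.
x=-1.7: |R|=0.4271
R=1: x+39/100x²=0 ⇒ x=−100/39=-2.5641; min R=1−1/(4·39/100)=0.3590>−1
Confirm numerically:
  x=-2.347: |R|=0.80128 <1
  x=-2.181: |R|=0.67414 <1
  x=-1.319: |R|=0.35951 <1
  x=-1.134: |R|=0.36752 <1
  x=-3.087: |R|=1.62953 >1
  x=-3.048: |R|=1.57522 >1
  x=-2.989: |R|=1.49531 >1
So |R|<1 on (-2.5641, 0).

(-2.5641,0); λ=-5 ⇒ h* = (100/39)/5 = 0.5128.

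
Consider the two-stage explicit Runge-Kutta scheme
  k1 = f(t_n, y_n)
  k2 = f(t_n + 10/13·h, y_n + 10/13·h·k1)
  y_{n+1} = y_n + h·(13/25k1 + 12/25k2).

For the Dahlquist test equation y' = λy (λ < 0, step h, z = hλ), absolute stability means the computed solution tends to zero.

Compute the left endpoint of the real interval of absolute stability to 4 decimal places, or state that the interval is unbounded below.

On y'=λy, z=hλ:
  k1=λy_n ⇒ h·k1=z·y_n;  k2=λ(1+10/13z)y_n ⇒ h·k2=z(1+10/13z)y_n
  y_{n+1}/y_n = 1 + 13/25z + 12/25z(1+10/13z) = 1 + z + 24/65z²
  ⇒ R(z) = 1 + z + 24/65z².

Find x<0 with |R(x)|<1.
x=-0.68: |R|=0.4907
R=1: x+24/65x²=0 ⇒ x=−65/24=-2.7083; min R=1−1/(4·24/65)=0.3229>−1
Confirm numerically:
  x=-2.199: |R|=0.58645 <1
  x=-2.122: |R|=0.54060 <1
  x=-1.914: |R|=0.43864 <1
  x=-3.293: |R|=1.71088 >1
  x=-3.143: |R|=1.50443 >1
  x=-3.025: |R|=1.35369 >1
So |R|<1 on (-2.7083, 0).

left endpoint -2.7083.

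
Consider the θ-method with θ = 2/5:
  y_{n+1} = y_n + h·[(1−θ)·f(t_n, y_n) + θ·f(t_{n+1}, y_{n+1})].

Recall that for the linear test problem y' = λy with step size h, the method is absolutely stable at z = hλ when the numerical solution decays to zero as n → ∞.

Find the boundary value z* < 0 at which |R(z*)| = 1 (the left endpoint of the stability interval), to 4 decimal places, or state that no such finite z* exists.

z* = -10.0000.

With y'=λy (z=hλ):
  y_{n+1} = y_n + z·[3/5·y_n + 2/5·y_{n+1}] ⇒ (1 − 2/5z)y_{n+1} = (1 + 3/5z)y_n
  R(z) = (1 + 3/5z)/(1 − 2/5z).

Find x<0 with |R(x)|<1.
x=-1.07: |R|=0.2507
R=−1: 1+3/5x = −1+2/5x ⇒ -1/5x=2 ⇒ x=2/(-1/5)=-10.0000
Confirm numerically:
  x=-7.508: |R|=0.87550 <1
  x=-6.120: |R|=0.77494 <1
  x=-4.309: |R|=0.58210 <1
  x=-10.573: |R|=1.02192 >1
  x=-10.161: |R|=1.00636 >1
Interval (-10.0000, 0).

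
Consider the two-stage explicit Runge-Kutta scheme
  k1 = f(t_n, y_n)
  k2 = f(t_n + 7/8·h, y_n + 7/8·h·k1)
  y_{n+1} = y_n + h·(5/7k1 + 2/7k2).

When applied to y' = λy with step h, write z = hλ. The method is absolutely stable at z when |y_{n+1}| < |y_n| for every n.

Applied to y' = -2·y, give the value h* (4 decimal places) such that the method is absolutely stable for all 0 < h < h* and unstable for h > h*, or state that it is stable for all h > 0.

With y'=λy (z=hλ):
  k1=λy_n ⇒ h·k1=z·y_n;  k2=λ(1+7/8z)y_n ⇒ h·k2=z(1+7/8z)y_n
  y_{n+1}/y_n = 1 + 5/7z + 2/7z(1+7/8z) = 1 + z + 1/4z²
  Hence R(z) = 1 + z + 1/4z².

Solve |R(x)|<1 on ℝ⁻.
x=-1.54: |R|=0.0529
R=1: x+1/4x²=0 ⇒ x=−4=-4.0000; min R=1−1/(4·1/4)=0.0000>−1
Confirm numerically:
  x=-3.846: |R|=0.85193 <1
  x=-2.987: |R|=0.24354 <1
  x=-2.451: |R|=0.05085 <1
  x=-4.524: |R|=1.59264 >1
  x=-4.469: |R|=1.52399 >1
  x=-4.144: |R|=1.14918 >1
Interval (-4.0000, 0).

(-4.0000,0); λ=-2 ⇒ h* = (4)/2 = 2.0000.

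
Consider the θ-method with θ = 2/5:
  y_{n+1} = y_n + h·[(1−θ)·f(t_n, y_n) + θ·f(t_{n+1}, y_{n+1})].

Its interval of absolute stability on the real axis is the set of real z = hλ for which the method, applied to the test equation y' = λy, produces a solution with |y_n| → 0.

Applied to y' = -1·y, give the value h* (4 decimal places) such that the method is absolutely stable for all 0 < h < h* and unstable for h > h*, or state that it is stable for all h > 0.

(-10.0000,0); λ=-1 ⇒ h* = (10)/1 = 10.0000.

Set f=λy, z=hλ:
  y_{n+1} = y_n + z·[3/5·y_n + 2/5·y_{n+1}] ⇒ (1 − 2/5z)y_{n+1} = (1 + 3/5z)y_n
  so R(z) = (1 + 3/5z)/(1 − 2/5z).

Boundary: |R(x)|=1, x<0.
x=-0.68: |R|=0.4654
R=−1: 1+3/5x = −1+2/5x ⇒ -1/5x=2 ⇒ x=2/(-1/5)=-10.0000
Confirm numerically:
  x=-9.097: |R|=0.96107 <1
  x=-8.980: |R|=0.95557 <1
  x=-8.686: |R|=0.94127 <1
  x=-6.739: |R|=0.82352 <1
  x=-10.598: |R|=1.02283 >1
  x=-10.597: |R|=1.02279 >1
  x=-10.502: |R|=1.01930 >1
So |R|<1 on (-10.0000, 0).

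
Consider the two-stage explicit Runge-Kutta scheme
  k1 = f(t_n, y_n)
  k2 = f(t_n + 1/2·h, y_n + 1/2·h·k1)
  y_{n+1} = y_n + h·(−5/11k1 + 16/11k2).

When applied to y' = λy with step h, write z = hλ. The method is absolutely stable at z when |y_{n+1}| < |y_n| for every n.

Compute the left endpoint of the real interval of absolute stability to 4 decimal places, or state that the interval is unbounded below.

left endpoint -1.3750.

Test eqn y'=λy, z=hλ:
  k1=λy_n ⇒ h·k1=z·y_n;  k2=λ(1+1/2z)y_n ⇒ h·k2=z(1+1/2z)y_n
  y_{n+1}/y_n = 1 − 5/11z + 16/11z(1+1/2z) = 1 + z + 8/11z²
  so R(z) = 1 + z + 8/11z².

Boundary: |R(x)|=1, x<0.
x=-0.88: |R|=0.6832
R=1: x+8/11x²=0 ⇒ x=−11/8=-1.3750; min R=1−1/(4·8/11)=0.6562>−1
Confirm numerically:
  x=-1.227: |R|=0.86793 <1
  x=-1.062: |R|=0.75825 <1
  x=-0.635: |R|=0.65825 <1
  x=-0.564: |R|=0.66734 <1
  x=-1.553: |R|=1.20104 >1
  x=-1.534: |R|=1.17739 >1
Interval (-1.3750, 0).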